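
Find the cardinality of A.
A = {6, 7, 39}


Set A = {6, 7, 39}
Listing elements: 6, 7, 39
Counting: 3 elements
|A| = 3

3


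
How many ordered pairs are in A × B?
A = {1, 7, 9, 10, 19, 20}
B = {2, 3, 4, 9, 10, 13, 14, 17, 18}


Set A = {1, 7, 9, 10, 19, 20} has 6 elements.
Set B = {2, 3, 4, 9, 10, 13, 14, 17, 18} has 9 elements.
|A × B| = |A| × |B| = 6 × 9 = 54

54


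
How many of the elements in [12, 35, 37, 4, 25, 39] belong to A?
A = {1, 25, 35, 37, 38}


Set A = {1, 25, 35, 37, 38}
Candidates: [12, 35, 37, 4, 25, 39]
Check each candidate:
12 ∉ A, 35 ∈ A, 37 ∈ A, 4 ∉ A, 25 ∈ A, 39 ∉ A
Count of candidates in A: 3

3


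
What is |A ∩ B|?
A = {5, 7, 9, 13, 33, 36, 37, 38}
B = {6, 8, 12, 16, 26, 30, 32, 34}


Set A = {5, 7, 9, 13, 33, 36, 37, 38}
Set B = {6, 8, 12, 16, 26, 30, 32, 34}
A ∩ B = {}
|A ∩ B| = 0

0


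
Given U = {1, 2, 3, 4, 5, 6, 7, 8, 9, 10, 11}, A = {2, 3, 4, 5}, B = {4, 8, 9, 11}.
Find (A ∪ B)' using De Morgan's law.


U = {1, 2, 3, 4, 5, 6, 7, 8, 9, 10, 11}
A = {2, 3, 4, 5}, B = {4, 8, 9, 11}
A ∪ B = {2, 3, 4, 5, 8, 9, 11}
(A ∪ B)' = U \ (A ∪ B) = {1, 6, 7, 10}
Verification via A' ∩ B': A' = {1, 6, 7, 8, 9, 10, 11}, B' = {1, 2, 3, 5, 6, 7, 10}
A' ∩ B' = {1, 6, 7, 10} ✓

{1, 6, 7, 10}


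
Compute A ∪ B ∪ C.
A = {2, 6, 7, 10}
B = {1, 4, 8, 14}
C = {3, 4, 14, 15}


Set A = {2, 6, 7, 10}
Set B = {1, 4, 8, 14}
Set C = {3, 4, 14, 15}
First, A ∪ B = {1, 2, 4, 6, 7, 8, 10, 14}
Then, (A ∪ B) ∪ C = {1, 2, 3, 4, 6, 7, 8, 10, 14, 15}

{1, 2, 3, 4, 6, 7, 8, 10, 14, 15}


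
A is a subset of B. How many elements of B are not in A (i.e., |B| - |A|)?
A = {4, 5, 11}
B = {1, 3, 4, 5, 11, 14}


Set A = {4, 5, 11}, |A| = 3
Set B = {1, 3, 4, 5, 11, 14}, |B| = 6
Since A ⊆ B: B \ A = {1, 3, 14}
|B| - |A| = 6 - 3 = 3

3


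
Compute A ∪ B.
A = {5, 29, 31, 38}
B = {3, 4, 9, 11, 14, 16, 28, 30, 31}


Set A = {5, 29, 31, 38}
Set B = {3, 4, 9, 11, 14, 16, 28, 30, 31}
A ∪ B includes all elements in either set.
Elements from A: {5, 29, 31, 38}
Elements from B not already included: {3, 4, 9, 11, 14, 16, 28, 30}
A ∪ B = {3, 4, 5, 9, 11, 14, 16, 28, 29, 30, 31, 38}

{3, 4, 5, 9, 11, 14, 16, 28, 29, 30, 31, 38}


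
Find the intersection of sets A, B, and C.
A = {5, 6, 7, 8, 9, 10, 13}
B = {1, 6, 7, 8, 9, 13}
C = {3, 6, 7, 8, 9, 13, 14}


Set A = {5, 6, 7, 8, 9, 10, 13}
Set B = {1, 6, 7, 8, 9, 13}
Set C = {3, 6, 7, 8, 9, 13, 14}
First, A ∩ B = {6, 7, 8, 9, 13}
Then, (A ∩ B) ∩ C = {6, 7, 8, 9, 13}

{6, 7, 8, 9, 13}


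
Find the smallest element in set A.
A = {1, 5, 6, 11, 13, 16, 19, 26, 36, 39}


Set A = {1, 5, 6, 11, 13, 16, 19, 26, 36, 39}
Elements in ascending order: 1, 5, 6, 11, 13, 16, 19, 26, 36, 39
The smallest element is 1.

1


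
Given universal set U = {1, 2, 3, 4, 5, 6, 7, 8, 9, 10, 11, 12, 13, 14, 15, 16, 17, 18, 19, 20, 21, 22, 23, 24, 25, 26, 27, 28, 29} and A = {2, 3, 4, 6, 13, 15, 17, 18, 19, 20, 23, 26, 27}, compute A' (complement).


Universal set U = {1, 2, 3, 4, 5, 6, 7, 8, 9, 10, 11, 12, 13, 14, 15, 16, 17, 18, 19, 20, 21, 22, 23, 24, 25, 26, 27, 28, 29}
Set A = {2, 3, 4, 6, 13, 15, 17, 18, 19, 20, 23, 26, 27}
A' = U \ A = elements in U but not in A
Checking each element of U:
1 (not in A, include), 2 (in A, exclude), 3 (in A, exclude), 4 (in A, exclude), 5 (not in A, include), 6 (in A, exclude), 7 (not in A, include), 8 (not in A, include), 9 (not in A, include), 10 (not in A, include), 11 (not in A, include), 12 (not in A, include), 13 (in A, exclude), 14 (not in A, include), 15 (in A, exclude), 16 (not in A, include), 17 (in A, exclude), 18 (in A, exclude), 19 (in A, exclude), 20 (in A, exclude), 21 (not in A, include), 22 (not in A, include), 23 (in A, exclude), 24 (not in A, include), 25 (not in A, include), 26 (in A, exclude), 27 (in A, exclude), 28 (not in A, include), 29 (not in A, include)
A' = {1, 5, 7, 8, 9, 10, 11, 12, 14, 16, 21, 22, 24, 25, 28, 29}

{1, 5, 7, 8, 9, 10, 11, 12, 14, 16, 21, 22, 24, 25, 28, 29}


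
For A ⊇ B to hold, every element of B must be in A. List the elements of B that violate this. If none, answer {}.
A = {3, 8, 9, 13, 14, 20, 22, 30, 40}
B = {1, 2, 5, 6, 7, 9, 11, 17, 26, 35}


Set A = {3, 8, 9, 13, 14, 20, 22, 30, 40}
Set B = {1, 2, 5, 6, 7, 9, 11, 17, 26, 35}
Check each element of B against A:
1 ∉ A (include), 2 ∉ A (include), 5 ∉ A (include), 6 ∉ A (include), 7 ∉ A (include), 9 ∈ A, 11 ∉ A (include), 17 ∉ A (include), 26 ∉ A (include), 35 ∉ A (include)
Elements of B not in A: {1, 2, 5, 6, 7, 11, 17, 26, 35}

{1, 2, 5, 6, 7, 11, 17, 26, 35}


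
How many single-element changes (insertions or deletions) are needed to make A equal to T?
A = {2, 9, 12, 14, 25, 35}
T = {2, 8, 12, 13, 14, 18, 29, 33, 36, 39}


Set A = {2, 9, 12, 14, 25, 35}
Set T = {2, 8, 12, 13, 14, 18, 29, 33, 36, 39}
Elements to remove from A (in A, not in T): {9, 25, 35} → 3 removals
Elements to add to A (in T, not in A): {8, 13, 18, 29, 33, 36, 39} → 7 additions
Total edits = 3 + 7 = 10

10


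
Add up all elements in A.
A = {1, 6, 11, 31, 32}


Set A = {1, 6, 11, 31, 32}
Sum = 1 + 6 + 11 + 31 + 32 = 81

81


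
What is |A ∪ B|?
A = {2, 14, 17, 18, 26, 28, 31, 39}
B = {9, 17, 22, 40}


Set A = {2, 14, 17, 18, 26, 28, 31, 39}, |A| = 8
Set B = {9, 17, 22, 40}, |B| = 4
A ∩ B = {17}, |A ∩ B| = 1
|A ∪ B| = |A| + |B| - |A ∩ B| = 8 + 4 - 1 = 11

11


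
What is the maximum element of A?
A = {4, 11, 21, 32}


Set A = {4, 11, 21, 32}
Elements in ascending order: 4, 11, 21, 32
The largest element is 32.

32


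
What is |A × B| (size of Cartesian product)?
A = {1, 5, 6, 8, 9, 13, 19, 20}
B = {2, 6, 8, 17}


Set A = {1, 5, 6, 8, 9, 13, 19, 20} has 8 elements.
Set B = {2, 6, 8, 17} has 4 elements.
|A × B| = |A| × |B| = 8 × 4 = 32

32


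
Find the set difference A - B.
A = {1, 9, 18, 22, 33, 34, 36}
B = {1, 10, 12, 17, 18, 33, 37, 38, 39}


Set A = {1, 9, 18, 22, 33, 34, 36}
Set B = {1, 10, 12, 17, 18, 33, 37, 38, 39}
A \ B includes elements in A that are not in B.
Check each element of A:
1 (in B, remove), 9 (not in B, keep), 18 (in B, remove), 22 (not in B, keep), 33 (in B, remove), 34 (not in B, keep), 36 (not in B, keep)
A \ B = {9, 22, 34, 36}

{9, 22, 34, 36}


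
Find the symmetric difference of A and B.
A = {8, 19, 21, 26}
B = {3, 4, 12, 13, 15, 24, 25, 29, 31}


Set A = {8, 19, 21, 26}
Set B = {3, 4, 12, 13, 15, 24, 25, 29, 31}
A △ B = (A \ B) ∪ (B \ A)
Elements in A but not B: {8, 19, 21, 26}
Elements in B but not A: {3, 4, 12, 13, 15, 24, 25, 29, 31}
A △ B = {3, 4, 8, 12, 13, 15, 19, 21, 24, 25, 26, 29, 31}

{3, 4, 8, 12, 13, 15, 19, 21, 24, 25, 26, 29, 31}


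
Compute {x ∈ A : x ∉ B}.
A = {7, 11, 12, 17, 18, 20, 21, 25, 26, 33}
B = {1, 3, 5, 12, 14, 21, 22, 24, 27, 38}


Set A = {7, 11, 12, 17, 18, 20, 21, 25, 26, 33}
Set B = {1, 3, 5, 12, 14, 21, 22, 24, 27, 38}
Check each element of A against B:
7 ∉ B (include), 11 ∉ B (include), 12 ∈ B, 17 ∉ B (include), 18 ∉ B (include), 20 ∉ B (include), 21 ∈ B, 25 ∉ B (include), 26 ∉ B (include), 33 ∉ B (include)
Elements of A not in B: {7, 11, 17, 18, 20, 25, 26, 33}

{7, 11, 17, 18, 20, 25, 26, 33}


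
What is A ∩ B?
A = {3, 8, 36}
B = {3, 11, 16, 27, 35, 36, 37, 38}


Set A = {3, 8, 36}
Set B = {3, 11, 16, 27, 35, 36, 37, 38}
A ∩ B includes only elements in both sets.
Check each element of A against B:
3 ✓, 8 ✗, 36 ✓
A ∩ B = {3, 36}

{3, 36}


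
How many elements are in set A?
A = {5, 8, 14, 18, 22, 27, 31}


Set A = {5, 8, 14, 18, 22, 27, 31}
Listing elements: 5, 8, 14, 18, 22, 27, 31
Counting: 7 elements
|A| = 7

7


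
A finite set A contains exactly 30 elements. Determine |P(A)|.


The set has 30 elements.
The power set contains all possible subsets.
|P(A)| = 2^|A| = 2^30 = 1073741824

1073741824


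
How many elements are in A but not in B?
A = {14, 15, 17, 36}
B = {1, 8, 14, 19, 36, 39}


Set A = {14, 15, 17, 36}
Set B = {1, 8, 14, 19, 36, 39}
A \ B = {15, 17}
|A \ B| = 2

2


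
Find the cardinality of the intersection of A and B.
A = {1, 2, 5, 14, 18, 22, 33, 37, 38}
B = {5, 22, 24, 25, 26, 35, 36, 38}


Set A = {1, 2, 5, 14, 18, 22, 33, 37, 38}
Set B = {5, 22, 24, 25, 26, 35, 36, 38}
A ∩ B = {5, 22, 38}
|A ∩ B| = 3

3


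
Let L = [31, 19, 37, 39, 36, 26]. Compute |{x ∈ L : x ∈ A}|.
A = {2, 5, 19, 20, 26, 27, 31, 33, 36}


Set A = {2, 5, 19, 20, 26, 27, 31, 33, 36}
Candidates: [31, 19, 37, 39, 36, 26]
Check each candidate:
31 ∈ A, 19 ∈ A, 37 ∉ A, 39 ∉ A, 36 ∈ A, 26 ∈ A
Count of candidates in A: 4

4


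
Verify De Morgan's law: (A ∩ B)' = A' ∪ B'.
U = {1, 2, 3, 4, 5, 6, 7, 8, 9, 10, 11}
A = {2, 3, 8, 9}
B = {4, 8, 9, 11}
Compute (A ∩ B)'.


U = {1, 2, 3, 4, 5, 6, 7, 8, 9, 10, 11}
A = {2, 3, 8, 9}, B = {4, 8, 9, 11}
A ∩ B = {8, 9}
(A ∩ B)' = U \ (A ∩ B) = {1, 2, 3, 4, 5, 6, 7, 10, 11}
Verification via A' ∪ B': A' = {1, 4, 5, 6, 7, 10, 11}, B' = {1, 2, 3, 5, 6, 7, 10}
A' ∪ B' = {1, 2, 3, 4, 5, 6, 7, 10, 11} ✓

{1, 2, 3, 4, 5, 6, 7, 10, 11}


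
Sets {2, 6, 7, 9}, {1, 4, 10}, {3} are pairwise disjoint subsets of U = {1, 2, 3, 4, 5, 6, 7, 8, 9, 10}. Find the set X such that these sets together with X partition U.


U = {1, 2, 3, 4, 5, 6, 7, 8, 9, 10}
Shown blocks: {2, 6, 7, 9}, {1, 4, 10}, {3}
A partition's blocks are pairwise disjoint and cover U, so the missing block = U \ (union of shown blocks).
Union of shown blocks: {1, 2, 3, 4, 6, 7, 9, 10}
Missing block = U \ (union) = {5, 8}

{5, 8}


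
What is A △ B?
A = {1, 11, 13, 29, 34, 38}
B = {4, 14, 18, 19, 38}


Set A = {1, 11, 13, 29, 34, 38}
Set B = {4, 14, 18, 19, 38}
A △ B = (A \ B) ∪ (B \ A)
Elements in A but not B: {1, 11, 13, 29, 34}
Elements in B but not A: {4, 14, 18, 19}
A △ B = {1, 4, 11, 13, 14, 18, 19, 29, 34}

{1, 4, 11, 13, 14, 18, 19, 29, 34}


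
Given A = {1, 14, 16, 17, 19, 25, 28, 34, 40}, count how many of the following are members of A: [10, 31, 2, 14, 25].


Set A = {1, 14, 16, 17, 19, 25, 28, 34, 40}
Candidates: [10, 31, 2, 14, 25]
Check each candidate:
10 ∉ A, 31 ∉ A, 2 ∉ A, 14 ∈ A, 25 ∈ A
Count of candidates in A: 2

2


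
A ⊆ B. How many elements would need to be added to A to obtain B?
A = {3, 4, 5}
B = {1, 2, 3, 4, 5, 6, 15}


Set A = {3, 4, 5}, |A| = 3
Set B = {1, 2, 3, 4, 5, 6, 15}, |B| = 7
Since A ⊆ B: B \ A = {1, 2, 6, 15}
|B| - |A| = 7 - 3 = 4

4


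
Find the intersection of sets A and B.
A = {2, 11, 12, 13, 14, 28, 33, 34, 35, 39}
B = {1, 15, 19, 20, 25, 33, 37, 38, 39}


Set A = {2, 11, 12, 13, 14, 28, 33, 34, 35, 39}
Set B = {1, 15, 19, 20, 25, 33, 37, 38, 39}
A ∩ B includes only elements in both sets.
Check each element of A against B:
2 ✗, 11 ✗, 12 ✗, 13 ✗, 14 ✗, 28 ✗, 33 ✓, 34 ✗, 35 ✗, 39 ✓
A ∩ B = {33, 39}

{33, 39}


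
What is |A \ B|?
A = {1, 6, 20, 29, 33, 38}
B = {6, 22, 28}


Set A = {1, 6, 20, 29, 33, 38}
Set B = {6, 22, 28}
A \ B = {1, 20, 29, 33, 38}
|A \ B| = 5

5


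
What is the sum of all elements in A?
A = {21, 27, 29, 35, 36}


Set A = {21, 27, 29, 35, 36}
Sum = 21 + 27 + 29 + 35 + 36 = 148

148


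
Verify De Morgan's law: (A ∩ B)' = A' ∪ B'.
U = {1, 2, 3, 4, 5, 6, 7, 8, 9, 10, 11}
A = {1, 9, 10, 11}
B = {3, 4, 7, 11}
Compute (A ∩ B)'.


U = {1, 2, 3, 4, 5, 6, 7, 8, 9, 10, 11}
A = {1, 9, 10, 11}, B = {3, 4, 7, 11}
A ∩ B = {11}
(A ∩ B)' = U \ (A ∩ B) = {1, 2, 3, 4, 5, 6, 7, 8, 9, 10}
Verification via A' ∪ B': A' = {2, 3, 4, 5, 6, 7, 8}, B' = {1, 2, 5, 6, 8, 9, 10}
A' ∪ B' = {1, 2, 3, 4, 5, 6, 7, 8, 9, 10} ✓

{1, 2, 3, 4, 5, 6, 7, 8, 9, 10}


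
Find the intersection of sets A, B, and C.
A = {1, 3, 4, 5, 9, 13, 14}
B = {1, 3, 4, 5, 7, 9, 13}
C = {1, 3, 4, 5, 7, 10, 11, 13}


Set A = {1, 3, 4, 5, 9, 13, 14}
Set B = {1, 3, 4, 5, 7, 9, 13}
Set C = {1, 3, 4, 5, 7, 10, 11, 13}
First, A ∩ B = {1, 3, 4, 5, 9, 13}
Then, (A ∩ B) ∩ C = {1, 3, 4, 5, 13}

{1, 3, 4, 5, 13}


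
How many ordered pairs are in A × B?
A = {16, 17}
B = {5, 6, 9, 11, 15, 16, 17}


Set A = {16, 17} has 2 elements.
Set B = {5, 6, 9, 11, 15, 16, 17} has 7 elements.
|A × B| = |A| × |B| = 2 × 7 = 14

14


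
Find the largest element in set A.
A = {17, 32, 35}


Set A = {17, 32, 35}
Elements in ascending order: 17, 32, 35
The largest element is 35.

35


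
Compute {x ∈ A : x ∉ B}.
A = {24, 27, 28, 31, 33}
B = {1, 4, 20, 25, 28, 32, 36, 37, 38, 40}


Set A = {24, 27, 28, 31, 33}
Set B = {1, 4, 20, 25, 28, 32, 36, 37, 38, 40}
Check each element of A against B:
24 ∉ B (include), 27 ∉ B (include), 28 ∈ B, 31 ∉ B (include), 33 ∉ B (include)
Elements of A not in B: {24, 27, 31, 33}

{24, 27, 31, 33}


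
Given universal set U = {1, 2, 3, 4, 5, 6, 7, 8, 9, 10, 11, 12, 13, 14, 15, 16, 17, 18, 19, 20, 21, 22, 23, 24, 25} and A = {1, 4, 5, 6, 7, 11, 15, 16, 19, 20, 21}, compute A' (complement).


Universal set U = {1, 2, 3, 4, 5, 6, 7, 8, 9, 10, 11, 12, 13, 14, 15, 16, 17, 18, 19, 20, 21, 22, 23, 24, 25}
Set A = {1, 4, 5, 6, 7, 11, 15, 16, 19, 20, 21}
A' = U \ A = elements in U but not in A
Checking each element of U:
1 (in A, exclude), 2 (not in A, include), 3 (not in A, include), 4 (in A, exclude), 5 (in A, exclude), 6 (in A, exclude), 7 (in A, exclude), 8 (not in A, include), 9 (not in A, include), 10 (not in A, include), 11 (in A, exclude), 12 (not in A, include), 13 (not in A, include), 14 (not in A, include), 15 (in A, exclude), 16 (in A, exclude), 17 (not in A, include), 18 (not in A, include), 19 (in A, exclude), 20 (in A, exclude), 21 (in A, exclude), 22 (not in A, include), 23 (not in A, include), 24 (not in A, include), 25 (not in A, include)
A' = {2, 3, 8, 9, 10, 12, 13, 14, 17, 18, 22, 23, 24, 25}

{2, 3, 8, 9, 10, 12, 13, 14, 17, 18, 22, 23, 24, 25}


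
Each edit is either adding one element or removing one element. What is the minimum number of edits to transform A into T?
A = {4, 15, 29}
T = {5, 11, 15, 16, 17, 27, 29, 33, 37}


Set A = {4, 15, 29}
Set T = {5, 11, 15, 16, 17, 27, 29, 33, 37}
Elements to remove from A (in A, not in T): {4} → 1 removals
Elements to add to A (in T, not in A): {5, 11, 16, 17, 27, 33, 37} → 7 additions
Total edits = 1 + 7 = 8

8


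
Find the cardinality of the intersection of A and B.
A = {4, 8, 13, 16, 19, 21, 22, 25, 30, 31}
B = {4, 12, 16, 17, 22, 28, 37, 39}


Set A = {4, 8, 13, 16, 19, 21, 22, 25, 30, 31}
Set B = {4, 12, 16, 17, 22, 28, 37, 39}
A ∩ B = {4, 16, 22}
|A ∩ B| = 3

3


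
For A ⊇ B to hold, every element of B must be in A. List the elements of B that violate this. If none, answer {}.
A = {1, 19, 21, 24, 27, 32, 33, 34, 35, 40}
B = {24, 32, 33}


Set A = {1, 19, 21, 24, 27, 32, 33, 34, 35, 40}
Set B = {24, 32, 33}
Check each element of B against A:
24 ∈ A, 32 ∈ A, 33 ∈ A
Elements of B not in A: {}

{}


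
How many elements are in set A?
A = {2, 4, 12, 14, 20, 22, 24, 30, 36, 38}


Set A = {2, 4, 12, 14, 20, 22, 24, 30, 36, 38}
Listing elements: 2, 4, 12, 14, 20, 22, 24, 30, 36, 38
Counting: 10 elements
|A| = 10

10


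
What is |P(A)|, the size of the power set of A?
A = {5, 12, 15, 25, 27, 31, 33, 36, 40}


Set A = {5, 12, 15, 25, 27, 31, 33, 36, 40}
|A| = 9
The power set P(A) contains all subsets of A.
|P(A)| = 2^|A| = 2^9 = 512

512


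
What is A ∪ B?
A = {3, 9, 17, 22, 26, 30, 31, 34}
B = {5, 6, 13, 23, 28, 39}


Set A = {3, 9, 17, 22, 26, 30, 31, 34}
Set B = {5, 6, 13, 23, 28, 39}
A ∪ B includes all elements in either set.
Elements from A: {3, 9, 17, 22, 26, 30, 31, 34}
Elements from B not already included: {5, 6, 13, 23, 28, 39}
A ∪ B = {3, 5, 6, 9, 13, 17, 22, 23, 26, 28, 30, 31, 34, 39}

{3, 5, 6, 9, 13, 17, 22, 23, 26, 28, 30, 31, 34, 39}


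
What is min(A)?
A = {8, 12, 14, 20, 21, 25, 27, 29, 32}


Set A = {8, 12, 14, 20, 21, 25, 27, 29, 32}
Elements in ascending order: 8, 12, 14, 20, 21, 25, 27, 29, 32
The smallest element is 8.

8


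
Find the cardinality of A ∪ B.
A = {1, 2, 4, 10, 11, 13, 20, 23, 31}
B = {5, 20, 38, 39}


Set A = {1, 2, 4, 10, 11, 13, 20, 23, 31}, |A| = 9
Set B = {5, 20, 38, 39}, |B| = 4
A ∩ B = {20}, |A ∩ B| = 1
|A ∪ B| = |A| + |B| - |A ∩ B| = 9 + 4 - 1 = 12

12


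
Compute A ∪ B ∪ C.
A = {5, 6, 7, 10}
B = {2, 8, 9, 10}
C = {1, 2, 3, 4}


Set A = {5, 6, 7, 10}
Set B = {2, 8, 9, 10}
Set C = {1, 2, 3, 4}
First, A ∪ B = {2, 5, 6, 7, 8, 9, 10}
Then, (A ∪ B) ∪ C = {1, 2, 3, 4, 5, 6, 7, 8, 9, 10}

{1, 2, 3, 4, 5, 6, 7, 8, 9, 10}


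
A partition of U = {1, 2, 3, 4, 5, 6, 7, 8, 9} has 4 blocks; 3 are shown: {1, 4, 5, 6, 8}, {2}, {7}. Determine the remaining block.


U = {1, 2, 3, 4, 5, 6, 7, 8, 9}
Shown blocks: {1, 4, 5, 6, 8}, {2}, {7}
A partition's blocks are pairwise disjoint and cover U, so the missing block = U \ (union of shown blocks).
Union of shown blocks: {1, 2, 4, 5, 6, 7, 8}
Missing block = U \ (union) = {3, 9}

{3, 9}


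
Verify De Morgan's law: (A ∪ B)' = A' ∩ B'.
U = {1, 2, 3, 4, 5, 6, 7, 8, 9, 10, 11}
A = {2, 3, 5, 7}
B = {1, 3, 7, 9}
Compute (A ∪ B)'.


U = {1, 2, 3, 4, 5, 6, 7, 8, 9, 10, 11}
A = {2, 3, 5, 7}, B = {1, 3, 7, 9}
A ∪ B = {1, 2, 3, 5, 7, 9}
(A ∪ B)' = U \ (A ∪ B) = {4, 6, 8, 10, 11}
Verification via A' ∩ B': A' = {1, 4, 6, 8, 9, 10, 11}, B' = {2, 4, 5, 6, 8, 10, 11}
A' ∩ B' = {4, 6, 8, 10, 11} ✓

{4, 6, 8, 10, 11}


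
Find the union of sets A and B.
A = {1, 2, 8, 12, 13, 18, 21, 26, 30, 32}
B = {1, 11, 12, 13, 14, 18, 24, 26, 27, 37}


Set A = {1, 2, 8, 12, 13, 18, 21, 26, 30, 32}
Set B = {1, 11, 12, 13, 14, 18, 24, 26, 27, 37}
A ∪ B includes all elements in either set.
Elements from A: {1, 2, 8, 12, 13, 18, 21, 26, 30, 32}
Elements from B not already included: {11, 14, 24, 27, 37}
A ∪ B = {1, 2, 8, 11, 12, 13, 14, 18, 21, 24, 26, 27, 30, 32, 37}

{1, 2, 8, 11, 12, 13, 14, 18, 21, 24, 26, 27, 30, 32, 37}


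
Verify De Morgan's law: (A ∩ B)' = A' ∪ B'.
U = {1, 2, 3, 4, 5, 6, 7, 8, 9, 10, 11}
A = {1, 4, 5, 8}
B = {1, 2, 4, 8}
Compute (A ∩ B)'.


U = {1, 2, 3, 4, 5, 6, 7, 8, 9, 10, 11}
A = {1, 4, 5, 8}, B = {1, 2, 4, 8}
A ∩ B = {1, 4, 8}
(A ∩ B)' = U \ (A ∩ B) = {2, 3, 5, 6, 7, 9, 10, 11}
Verification via A' ∪ B': A' = {2, 3, 6, 7, 9, 10, 11}, B' = {3, 5, 6, 7, 9, 10, 11}
A' ∪ B' = {2, 3, 5, 6, 7, 9, 10, 11} ✓

{2, 3, 5, 6, 7, 9, 10, 11}


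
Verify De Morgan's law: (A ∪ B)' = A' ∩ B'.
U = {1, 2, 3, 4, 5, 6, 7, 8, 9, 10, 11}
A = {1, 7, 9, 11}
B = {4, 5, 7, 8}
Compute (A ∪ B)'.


U = {1, 2, 3, 4, 5, 6, 7, 8, 9, 10, 11}
A = {1, 7, 9, 11}, B = {4, 5, 7, 8}
A ∪ B = {1, 4, 5, 7, 8, 9, 11}
(A ∪ B)' = U \ (A ∪ B) = {2, 3, 6, 10}
Verification via A' ∩ B': A' = {2, 3, 4, 5, 6, 8, 10}, B' = {1, 2, 3, 6, 9, 10, 11}
A' ∩ B' = {2, 3, 6, 10} ✓

{2, 3, 6, 10}


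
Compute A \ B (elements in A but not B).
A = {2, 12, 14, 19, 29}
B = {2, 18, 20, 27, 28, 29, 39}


Set A = {2, 12, 14, 19, 29}
Set B = {2, 18, 20, 27, 28, 29, 39}
A \ B includes elements in A that are not in B.
Check each element of A:
2 (in B, remove), 12 (not in B, keep), 14 (not in B, keep), 19 (not in B, keep), 29 (in B, remove)
A \ B = {12, 14, 19}

{12, 14, 19}


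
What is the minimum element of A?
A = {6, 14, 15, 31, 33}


Set A = {6, 14, 15, 31, 33}
Elements in ascending order: 6, 14, 15, 31, 33
The smallest element is 6.

6


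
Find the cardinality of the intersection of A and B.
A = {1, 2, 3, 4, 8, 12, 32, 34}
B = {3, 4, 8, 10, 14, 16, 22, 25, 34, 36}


Set A = {1, 2, 3, 4, 8, 12, 32, 34}
Set B = {3, 4, 8, 10, 14, 16, 22, 25, 34, 36}
A ∩ B = {3, 4, 8, 34}
|A ∩ B| = 4

4


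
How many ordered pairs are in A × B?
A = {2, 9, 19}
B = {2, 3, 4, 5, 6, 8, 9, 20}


Set A = {2, 9, 19} has 3 elements.
Set B = {2, 3, 4, 5, 6, 8, 9, 20} has 8 elements.
|A × B| = |A| × |B| = 3 × 8 = 24

24


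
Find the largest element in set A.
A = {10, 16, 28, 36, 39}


Set A = {10, 16, 28, 36, 39}
Elements in ascending order: 10, 16, 28, 36, 39
The largest element is 39.

39


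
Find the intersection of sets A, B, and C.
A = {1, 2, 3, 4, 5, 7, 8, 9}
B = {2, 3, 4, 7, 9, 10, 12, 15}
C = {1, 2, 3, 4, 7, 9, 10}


Set A = {1, 2, 3, 4, 5, 7, 8, 9}
Set B = {2, 3, 4, 7, 9, 10, 12, 15}
Set C = {1, 2, 3, 4, 7, 9, 10}
First, A ∩ B = {2, 3, 4, 7, 9}
Then, (A ∩ B) ∩ C = {2, 3, 4, 7, 9}

{2, 3, 4, 7, 9}


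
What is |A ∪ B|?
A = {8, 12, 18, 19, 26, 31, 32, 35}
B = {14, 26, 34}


Set A = {8, 12, 18, 19, 26, 31, 32, 35}, |A| = 8
Set B = {14, 26, 34}, |B| = 3
A ∩ B = {26}, |A ∩ B| = 1
|A ∪ B| = |A| + |B| - |A ∩ B| = 8 + 3 - 1 = 10

10


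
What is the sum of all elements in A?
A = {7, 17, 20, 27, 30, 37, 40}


Set A = {7, 17, 20, 27, 30, 37, 40}
Sum = 7 + 17 + 20 + 27 + 30 + 37 + 40 = 178

178


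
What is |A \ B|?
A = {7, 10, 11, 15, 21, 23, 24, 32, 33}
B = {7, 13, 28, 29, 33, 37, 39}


Set A = {7, 10, 11, 15, 21, 23, 24, 32, 33}
Set B = {7, 13, 28, 29, 33, 37, 39}
A \ B = {10, 11, 15, 21, 23, 24, 32}
|A \ B| = 7

7


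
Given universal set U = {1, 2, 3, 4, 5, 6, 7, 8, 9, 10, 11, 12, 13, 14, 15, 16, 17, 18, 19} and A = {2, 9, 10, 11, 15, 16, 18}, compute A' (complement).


Universal set U = {1, 2, 3, 4, 5, 6, 7, 8, 9, 10, 11, 12, 13, 14, 15, 16, 17, 18, 19}
Set A = {2, 9, 10, 11, 15, 16, 18}
A' = U \ A = elements in U but not in A
Checking each element of U:
1 (not in A, include), 2 (in A, exclude), 3 (not in A, include), 4 (not in A, include), 5 (not in A, include), 6 (not in A, include), 7 (not in A, include), 8 (not in A, include), 9 (in A, exclude), 10 (in A, exclude), 11 (in A, exclude), 12 (not in A, include), 13 (not in A, include), 14 (not in A, include), 15 (in A, exclude), 16 (in A, exclude), 17 (not in A, include), 18 (in A, exclude), 19 (not in A, include)
A' = {1, 3, 4, 5, 6, 7, 8, 12, 13, 14, 17, 19}

{1, 3, 4, 5, 6, 7, 8, 12, 13, 14, 17, 19}


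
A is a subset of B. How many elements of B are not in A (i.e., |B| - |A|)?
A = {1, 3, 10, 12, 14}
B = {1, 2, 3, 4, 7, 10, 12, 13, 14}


Set A = {1, 3, 10, 12, 14}, |A| = 5
Set B = {1, 2, 3, 4, 7, 10, 12, 13, 14}, |B| = 9
Since A ⊆ B: B \ A = {2, 4, 7, 13}
|B| - |A| = 9 - 5 = 4

4


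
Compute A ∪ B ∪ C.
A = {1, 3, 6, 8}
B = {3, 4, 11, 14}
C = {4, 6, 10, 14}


Set A = {1, 3, 6, 8}
Set B = {3, 4, 11, 14}
Set C = {4, 6, 10, 14}
First, A ∪ B = {1, 3, 4, 6, 8, 11, 14}
Then, (A ∪ B) ∪ C = {1, 3, 4, 6, 8, 10, 11, 14}

{1, 3, 4, 6, 8, 10, 11, 14}


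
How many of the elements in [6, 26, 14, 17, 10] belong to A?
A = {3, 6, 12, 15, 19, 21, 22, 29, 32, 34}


Set A = {3, 6, 12, 15, 19, 21, 22, 29, 32, 34}
Candidates: [6, 26, 14, 17, 10]
Check each candidate:
6 ∈ A, 26 ∉ A, 14 ∉ A, 17 ∉ A, 10 ∉ A
Count of candidates in A: 1

1


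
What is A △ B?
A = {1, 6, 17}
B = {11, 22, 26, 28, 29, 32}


Set A = {1, 6, 17}
Set B = {11, 22, 26, 28, 29, 32}
A △ B = (A \ B) ∪ (B \ A)
Elements in A but not B: {1, 6, 17}
Elements in B but not A: {11, 22, 26, 28, 29, 32}
A △ B = {1, 6, 11, 17, 22, 26, 28, 29, 32}

{1, 6, 11, 17, 22, 26, 28, 29, 32}


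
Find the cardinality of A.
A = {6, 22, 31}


Set A = {6, 22, 31}
Listing elements: 6, 22, 31
Counting: 3 elements
|A| = 3

3


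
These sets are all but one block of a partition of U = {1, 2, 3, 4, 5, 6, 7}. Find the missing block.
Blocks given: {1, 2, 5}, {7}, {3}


U = {1, 2, 3, 4, 5, 6, 7}
Shown blocks: {1, 2, 5}, {7}, {3}
A partition's blocks are pairwise disjoint and cover U, so the missing block = U \ (union of shown blocks).
Union of shown blocks: {1, 2, 3, 5, 7}
Missing block = U \ (union) = {4, 6}

{4, 6}


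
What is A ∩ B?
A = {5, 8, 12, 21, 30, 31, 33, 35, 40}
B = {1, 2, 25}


Set A = {5, 8, 12, 21, 30, 31, 33, 35, 40}
Set B = {1, 2, 25}
A ∩ B includes only elements in both sets.
Check each element of A against B:
5 ✗, 8 ✗, 12 ✗, 21 ✗, 30 ✗, 31 ✗, 33 ✗, 35 ✗, 40 ✗
A ∩ B = {}

{}


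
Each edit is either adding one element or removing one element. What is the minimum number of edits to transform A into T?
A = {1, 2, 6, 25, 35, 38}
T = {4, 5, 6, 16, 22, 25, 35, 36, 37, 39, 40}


Set A = {1, 2, 6, 25, 35, 38}
Set T = {4, 5, 6, 16, 22, 25, 35, 36, 37, 39, 40}
Elements to remove from A (in A, not in T): {1, 2, 38} → 3 removals
Elements to add to A (in T, not in A): {4, 5, 16, 22, 36, 37, 39, 40} → 8 additions
Total edits = 3 + 8 = 11

11


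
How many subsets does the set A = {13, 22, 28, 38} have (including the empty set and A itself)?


Set A = {13, 22, 28, 38}
|A| = 4
The power set P(A) contains all subsets of A.
|P(A)| = 2^|A| = 2^4 = 16

16


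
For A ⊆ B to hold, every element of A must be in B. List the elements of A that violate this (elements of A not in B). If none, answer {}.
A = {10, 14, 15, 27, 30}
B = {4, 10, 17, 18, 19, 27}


Set A = {10, 14, 15, 27, 30}
Set B = {4, 10, 17, 18, 19, 27}
Check each element of A against B:
10 ∈ B, 14 ∉ B (include), 15 ∉ B (include), 27 ∈ B, 30 ∉ B (include)
Elements of A not in B: {14, 15, 30}

{14, 15, 30}


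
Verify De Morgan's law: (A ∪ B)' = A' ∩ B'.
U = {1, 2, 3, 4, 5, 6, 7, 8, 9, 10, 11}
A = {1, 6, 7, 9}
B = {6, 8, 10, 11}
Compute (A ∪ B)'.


U = {1, 2, 3, 4, 5, 6, 7, 8, 9, 10, 11}
A = {1, 6, 7, 9}, B = {6, 8, 10, 11}
A ∪ B = {1, 6, 7, 8, 9, 10, 11}
(A ∪ B)' = U \ (A ∪ B) = {2, 3, 4, 5}
Verification via A' ∩ B': A' = {2, 3, 4, 5, 8, 10, 11}, B' = {1, 2, 3, 4, 5, 7, 9}
A' ∩ B' = {2, 3, 4, 5} ✓

{2, 3, 4, 5}


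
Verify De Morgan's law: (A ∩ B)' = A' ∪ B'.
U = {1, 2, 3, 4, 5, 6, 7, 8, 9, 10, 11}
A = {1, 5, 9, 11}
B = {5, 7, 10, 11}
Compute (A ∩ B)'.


U = {1, 2, 3, 4, 5, 6, 7, 8, 9, 10, 11}
A = {1, 5, 9, 11}, B = {5, 7, 10, 11}
A ∩ B = {5, 11}
(A ∩ B)' = U \ (A ∩ B) = {1, 2, 3, 4, 6, 7, 8, 9, 10}
Verification via A' ∪ B': A' = {2, 3, 4, 6, 7, 8, 10}, B' = {1, 2, 3, 4, 6, 8, 9}
A' ∪ B' = {1, 2, 3, 4, 6, 7, 8, 9, 10} ✓

{1, 2, 3, 4, 6, 7, 8, 9, 10}


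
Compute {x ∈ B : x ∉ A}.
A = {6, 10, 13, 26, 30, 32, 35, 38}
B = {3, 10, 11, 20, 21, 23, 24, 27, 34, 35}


Set A = {6, 10, 13, 26, 30, 32, 35, 38}
Set B = {3, 10, 11, 20, 21, 23, 24, 27, 34, 35}
Check each element of B against A:
3 ∉ A (include), 10 ∈ A, 11 ∉ A (include), 20 ∉ A (include), 21 ∉ A (include), 23 ∉ A (include), 24 ∉ A (include), 27 ∉ A (include), 34 ∉ A (include), 35 ∈ A
Elements of B not in A: {3, 11, 20, 21, 23, 24, 27, 34}

{3, 11, 20, 21, 23, 24, 27, 34}


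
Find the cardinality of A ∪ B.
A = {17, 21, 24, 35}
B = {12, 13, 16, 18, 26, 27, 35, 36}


Set A = {17, 21, 24, 35}, |A| = 4
Set B = {12, 13, 16, 18, 26, 27, 35, 36}, |B| = 8
A ∩ B = {35}, |A ∩ B| = 1
|A ∪ B| = |A| + |B| - |A ∩ B| = 4 + 8 - 1 = 11

11


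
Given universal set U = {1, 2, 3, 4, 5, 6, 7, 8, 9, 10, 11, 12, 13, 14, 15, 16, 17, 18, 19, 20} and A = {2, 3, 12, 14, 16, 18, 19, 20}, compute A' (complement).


Universal set U = {1, 2, 3, 4, 5, 6, 7, 8, 9, 10, 11, 12, 13, 14, 15, 16, 17, 18, 19, 20}
Set A = {2, 3, 12, 14, 16, 18, 19, 20}
A' = U \ A = elements in U but not in A
Checking each element of U:
1 (not in A, include), 2 (in A, exclude), 3 (in A, exclude), 4 (not in A, include), 5 (not in A, include), 6 (not in A, include), 7 (not in A, include), 8 (not in A, include), 9 (not in A, include), 10 (not in A, include), 11 (not in A, include), 12 (in A, exclude), 13 (not in A, include), 14 (in A, exclude), 15 (not in A, include), 16 (in A, exclude), 17 (not in A, include), 18 (in A, exclude), 19 (in A, exclude), 20 (in A, exclude)
A' = {1, 4, 5, 6, 7, 8, 9, 10, 11, 13, 15, 17}

{1, 4, 5, 6, 7, 8, 9, 10, 11, 13, 15, 17}


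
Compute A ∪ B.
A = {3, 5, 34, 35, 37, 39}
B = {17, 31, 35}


Set A = {3, 5, 34, 35, 37, 39}
Set B = {17, 31, 35}
A ∪ B includes all elements in either set.
Elements from A: {3, 5, 34, 35, 37, 39}
Elements from B not already included: {17, 31}
A ∪ B = {3, 5, 17, 31, 34, 35, 37, 39}

{3, 5, 17, 31, 34, 35, 37, 39}


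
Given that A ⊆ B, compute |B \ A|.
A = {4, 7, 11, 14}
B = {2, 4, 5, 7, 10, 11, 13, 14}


Set A = {4, 7, 11, 14}, |A| = 4
Set B = {2, 4, 5, 7, 10, 11, 13, 14}, |B| = 8
Since A ⊆ B: B \ A = {2, 5, 10, 13}
|B| - |A| = 8 - 4 = 4

4


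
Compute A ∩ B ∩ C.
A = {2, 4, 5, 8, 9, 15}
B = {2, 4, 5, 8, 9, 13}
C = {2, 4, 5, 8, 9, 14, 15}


Set A = {2, 4, 5, 8, 9, 15}
Set B = {2, 4, 5, 8, 9, 13}
Set C = {2, 4, 5, 8, 9, 14, 15}
First, A ∩ B = {2, 4, 5, 8, 9}
Then, (A ∩ B) ∩ C = {2, 4, 5, 8, 9}

{2, 4, 5, 8, 9}


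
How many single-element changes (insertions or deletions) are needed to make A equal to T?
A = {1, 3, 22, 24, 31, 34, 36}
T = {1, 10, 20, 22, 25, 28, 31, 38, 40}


Set A = {1, 3, 22, 24, 31, 34, 36}
Set T = {1, 10, 20, 22, 25, 28, 31, 38, 40}
Elements to remove from A (in A, not in T): {3, 24, 34, 36} → 4 removals
Elements to add to A (in T, not in A): {10, 20, 25, 28, 38, 40} → 6 additions
Total edits = 4 + 6 = 10

10


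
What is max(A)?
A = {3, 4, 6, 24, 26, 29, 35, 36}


Set A = {3, 4, 6, 24, 26, 29, 35, 36}
Elements in ascending order: 3, 4, 6, 24, 26, 29, 35, 36
The largest element is 36.

36


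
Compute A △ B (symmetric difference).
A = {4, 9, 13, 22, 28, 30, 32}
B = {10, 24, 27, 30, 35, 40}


Set A = {4, 9, 13, 22, 28, 30, 32}
Set B = {10, 24, 27, 30, 35, 40}
A △ B = (A \ B) ∪ (B \ A)
Elements in A but not B: {4, 9, 13, 22, 28, 32}
Elements in B but not A: {10, 24, 27, 35, 40}
A △ B = {4, 9, 10, 13, 22, 24, 27, 28, 32, 35, 40}

{4, 9, 10, 13, 22, 24, 27, 28, 32, 35, 40}


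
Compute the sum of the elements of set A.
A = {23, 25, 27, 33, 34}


Set A = {23, 25, 27, 33, 34}
Sum = 23 + 25 + 27 + 33 + 34 = 142

142


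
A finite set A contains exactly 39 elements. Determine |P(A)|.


The set has 39 elements.
The power set contains all possible subsets.
|P(A)| = 2^|A| = 2^39 = 549755813888

549755813888


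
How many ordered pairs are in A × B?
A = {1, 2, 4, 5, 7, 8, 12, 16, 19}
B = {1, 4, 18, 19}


Set A = {1, 2, 4, 5, 7, 8, 12, 16, 19} has 9 elements.
Set B = {1, 4, 18, 19} has 4 elements.
|A × B| = |A| × |B| = 9 × 4 = 36

36


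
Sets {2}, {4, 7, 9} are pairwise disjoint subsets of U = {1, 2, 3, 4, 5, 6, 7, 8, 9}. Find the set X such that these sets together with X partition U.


U = {1, 2, 3, 4, 5, 6, 7, 8, 9}
Shown blocks: {2}, {4, 7, 9}
A partition's blocks are pairwise disjoint and cover U, so the missing block = U \ (union of shown blocks).
Union of shown blocks: {2, 4, 7, 9}
Missing block = U \ (union) = {1, 3, 5, 6, 8}

{1, 3, 5, 6, 8}


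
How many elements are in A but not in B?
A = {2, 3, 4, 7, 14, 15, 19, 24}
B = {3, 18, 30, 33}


Set A = {2, 3, 4, 7, 14, 15, 19, 24}
Set B = {3, 18, 30, 33}
A \ B = {2, 4, 7, 14, 15, 19, 24}
|A \ B| = 7

7


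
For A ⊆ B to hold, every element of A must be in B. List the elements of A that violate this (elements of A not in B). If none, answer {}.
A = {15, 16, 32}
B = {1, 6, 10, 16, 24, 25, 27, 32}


Set A = {15, 16, 32}
Set B = {1, 6, 10, 16, 24, 25, 27, 32}
Check each element of A against B:
15 ∉ B (include), 16 ∈ B, 32 ∈ B
Elements of A not in B: {15}

{15}


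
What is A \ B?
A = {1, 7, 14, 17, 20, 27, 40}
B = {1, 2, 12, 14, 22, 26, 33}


Set A = {1, 7, 14, 17, 20, 27, 40}
Set B = {1, 2, 12, 14, 22, 26, 33}
A \ B includes elements in A that are not in B.
Check each element of A:
1 (in B, remove), 7 (not in B, keep), 14 (in B, remove), 17 (not in B, keep), 20 (not in B, keep), 27 (not in B, keep), 40 (not in B, keep)
A \ B = {7, 17, 20, 27, 40}

{7, 17, 20, 27, 40}


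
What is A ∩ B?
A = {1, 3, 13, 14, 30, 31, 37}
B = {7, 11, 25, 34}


Set A = {1, 3, 13, 14, 30, 31, 37}
Set B = {7, 11, 25, 34}
A ∩ B includes only elements in both sets.
Check each element of A against B:
1 ✗, 3 ✗, 13 ✗, 14 ✗, 30 ✗, 31 ✗, 37 ✗
A ∩ B = {}

{}


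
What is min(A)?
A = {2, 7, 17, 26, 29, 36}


Set A = {2, 7, 17, 26, 29, 36}
Elements in ascending order: 2, 7, 17, 26, 29, 36
The smallest element is 2.

2


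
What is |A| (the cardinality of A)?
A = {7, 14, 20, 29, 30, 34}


Set A = {7, 14, 20, 29, 30, 34}
Listing elements: 7, 14, 20, 29, 30, 34
Counting: 6 elements
|A| = 6

6


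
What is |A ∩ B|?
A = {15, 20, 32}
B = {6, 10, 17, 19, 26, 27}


Set A = {15, 20, 32}
Set B = {6, 10, 17, 19, 26, 27}
A ∩ B = {}
|A ∩ B| = 0

0


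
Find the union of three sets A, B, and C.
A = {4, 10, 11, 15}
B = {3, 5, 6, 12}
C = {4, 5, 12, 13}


Set A = {4, 10, 11, 15}
Set B = {3, 5, 6, 12}
Set C = {4, 5, 12, 13}
First, A ∪ B = {3, 4, 5, 6, 10, 11, 12, 15}
Then, (A ∪ B) ∪ C = {3, 4, 5, 6, 10, 11, 12, 13, 15}

{3, 4, 5, 6, 10, 11, 12, 13, 15}


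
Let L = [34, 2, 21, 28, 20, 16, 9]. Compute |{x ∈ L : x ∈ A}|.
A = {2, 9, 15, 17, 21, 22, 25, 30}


Set A = {2, 9, 15, 17, 21, 22, 25, 30}
Candidates: [34, 2, 21, 28, 20, 16, 9]
Check each candidate:
34 ∉ A, 2 ∈ A, 21 ∈ A, 28 ∉ A, 20 ∉ A, 16 ∉ A, 9 ∈ A
Count of candidates in A: 3

3


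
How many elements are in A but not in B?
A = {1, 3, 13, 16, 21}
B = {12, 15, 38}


Set A = {1, 3, 13, 16, 21}
Set B = {12, 15, 38}
A \ B = {1, 3, 13, 16, 21}
|A \ B| = 5

5


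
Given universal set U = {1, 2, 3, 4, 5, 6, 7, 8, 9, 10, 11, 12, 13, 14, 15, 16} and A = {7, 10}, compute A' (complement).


Universal set U = {1, 2, 3, 4, 5, 6, 7, 8, 9, 10, 11, 12, 13, 14, 15, 16}
Set A = {7, 10}
A' = U \ A = elements in U but not in A
Checking each element of U:
1 (not in A, include), 2 (not in A, include), 3 (not in A, include), 4 (not in A, include), 5 (not in A, include), 6 (not in A, include), 7 (in A, exclude), 8 (not in A, include), 9 (not in A, include), 10 (in A, exclude), 11 (not in A, include), 12 (not in A, include), 13 (not in A, include), 14 (not in A, include), 15 (not in A, include), 16 (not in A, include)
A' = {1, 2, 3, 4, 5, 6, 8, 9, 11, 12, 13, 14, 15, 16}

{1, 2, 3, 4, 5, 6, 8, 9, 11, 12, 13, 14, 15, 16}


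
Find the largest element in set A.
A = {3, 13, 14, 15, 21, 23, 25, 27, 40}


Set A = {3, 13, 14, 15, 21, 23, 25, 27, 40}
Elements in ascending order: 3, 13, 14, 15, 21, 23, 25, 27, 40
The largest element is 40.

40


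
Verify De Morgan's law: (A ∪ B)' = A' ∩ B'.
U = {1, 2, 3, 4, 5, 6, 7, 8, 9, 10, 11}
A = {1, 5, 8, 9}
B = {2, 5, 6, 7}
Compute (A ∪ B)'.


U = {1, 2, 3, 4, 5, 6, 7, 8, 9, 10, 11}
A = {1, 5, 8, 9}, B = {2, 5, 6, 7}
A ∪ B = {1, 2, 5, 6, 7, 8, 9}
(A ∪ B)' = U \ (A ∪ B) = {3, 4, 10, 11}
Verification via A' ∩ B': A' = {2, 3, 4, 6, 7, 10, 11}, B' = {1, 3, 4, 8, 9, 10, 11}
A' ∩ B' = {3, 4, 10, 11} ✓

{3, 4, 10, 11}


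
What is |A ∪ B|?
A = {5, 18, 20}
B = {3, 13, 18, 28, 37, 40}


Set A = {5, 18, 20}, |A| = 3
Set B = {3, 13, 18, 28, 37, 40}, |B| = 6
A ∩ B = {18}, |A ∩ B| = 1
|A ∪ B| = |A| + |B| - |A ∩ B| = 3 + 6 - 1 = 8

8


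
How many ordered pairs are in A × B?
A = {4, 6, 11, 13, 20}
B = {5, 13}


Set A = {4, 6, 11, 13, 20} has 5 elements.
Set B = {5, 13} has 2 elements.
|A × B| = |A| × |B| = 5 × 2 = 10

10


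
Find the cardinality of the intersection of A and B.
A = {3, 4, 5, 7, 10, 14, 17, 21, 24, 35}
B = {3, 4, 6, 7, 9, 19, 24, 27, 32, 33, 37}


Set A = {3, 4, 5, 7, 10, 14, 17, 21, 24, 35}
Set B = {3, 4, 6, 7, 9, 19, 24, 27, 32, 33, 37}
A ∩ B = {3, 4, 7, 24}
|A ∩ B| = 4

4


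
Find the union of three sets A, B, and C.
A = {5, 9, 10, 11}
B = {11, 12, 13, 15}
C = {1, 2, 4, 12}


Set A = {5, 9, 10, 11}
Set B = {11, 12, 13, 15}
Set C = {1, 2, 4, 12}
First, A ∪ B = {5, 9, 10, 11, 12, 13, 15}
Then, (A ∪ B) ∪ C = {1, 2, 4, 5, 9, 10, 11, 12, 13, 15}

{1, 2, 4, 5, 9, 10, 11, 12, 13, 15}


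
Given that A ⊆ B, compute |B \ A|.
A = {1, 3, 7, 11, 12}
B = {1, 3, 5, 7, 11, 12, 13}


Set A = {1, 3, 7, 11, 12}, |A| = 5
Set B = {1, 3, 5, 7, 11, 12, 13}, |B| = 7
Since A ⊆ B: B \ A = {5, 13}
|B| - |A| = 7 - 5 = 2

2


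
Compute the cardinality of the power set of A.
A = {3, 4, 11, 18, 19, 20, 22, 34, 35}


Set A = {3, 4, 11, 18, 19, 20, 22, 34, 35}
|A| = 9
The power set P(A) contains all subsets of A.
|P(A)| = 2^|A| = 2^9 = 512

512


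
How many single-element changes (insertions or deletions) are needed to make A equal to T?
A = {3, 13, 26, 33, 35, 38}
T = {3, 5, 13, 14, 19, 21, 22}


Set A = {3, 13, 26, 33, 35, 38}
Set T = {3, 5, 13, 14, 19, 21, 22}
Elements to remove from A (in A, not in T): {26, 33, 35, 38} → 4 removals
Elements to add to A (in T, not in A): {5, 14, 19, 21, 22} → 5 additions
Total edits = 4 + 5 = 9

9


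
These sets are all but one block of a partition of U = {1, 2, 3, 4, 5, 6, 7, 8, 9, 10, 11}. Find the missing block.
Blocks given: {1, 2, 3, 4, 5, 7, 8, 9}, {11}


U = {1, 2, 3, 4, 5, 6, 7, 8, 9, 10, 11}
Shown blocks: {1, 2, 3, 4, 5, 7, 8, 9}, {11}
A partition's blocks are pairwise disjoint and cover U, so the missing block = U \ (union of shown blocks).
Union of shown blocks: {1, 2, 3, 4, 5, 7, 8, 9, 11}
Missing block = U \ (union) = {6, 10}

{6, 10}


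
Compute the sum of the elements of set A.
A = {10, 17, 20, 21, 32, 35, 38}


Set A = {10, 17, 20, 21, 32, 35, 38}
Sum = 10 + 17 + 20 + 21 + 32 + 35 + 38 = 173

173


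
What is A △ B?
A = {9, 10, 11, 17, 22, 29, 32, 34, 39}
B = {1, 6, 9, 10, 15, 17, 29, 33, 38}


Set A = {9, 10, 11, 17, 22, 29, 32, 34, 39}
Set B = {1, 6, 9, 10, 15, 17, 29, 33, 38}
A △ B = (A \ B) ∪ (B \ A)
Elements in A but not B: {11, 22, 32, 34, 39}
Elements in B but not A: {1, 6, 15, 33, 38}
A △ B = {1, 6, 11, 15, 22, 32, 33, 34, 38, 39}

{1, 6, 11, 15, 22, 32, 33, 34, 38, 39}


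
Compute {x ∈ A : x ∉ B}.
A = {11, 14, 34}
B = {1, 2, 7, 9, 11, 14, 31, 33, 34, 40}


Set A = {11, 14, 34}
Set B = {1, 2, 7, 9, 11, 14, 31, 33, 34, 40}
Check each element of A against B:
11 ∈ B, 14 ∈ B, 34 ∈ B
Elements of A not in B: {}

{}


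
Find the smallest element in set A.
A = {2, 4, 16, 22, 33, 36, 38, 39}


Set A = {2, 4, 16, 22, 33, 36, 38, 39}
Elements in ascending order: 2, 4, 16, 22, 33, 36, 38, 39
The smallest element is 2.

2


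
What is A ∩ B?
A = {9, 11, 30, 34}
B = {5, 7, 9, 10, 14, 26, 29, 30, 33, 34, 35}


Set A = {9, 11, 30, 34}
Set B = {5, 7, 9, 10, 14, 26, 29, 30, 33, 34, 35}
A ∩ B includes only elements in both sets.
Check each element of A against B:
9 ✓, 11 ✗, 30 ✓, 34 ✓
A ∩ B = {9, 30, 34}

{9, 30, 34}


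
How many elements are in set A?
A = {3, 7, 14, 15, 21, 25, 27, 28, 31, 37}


Set A = {3, 7, 14, 15, 21, 25, 27, 28, 31, 37}
Listing elements: 3, 7, 14, 15, 21, 25, 27, 28, 31, 37
Counting: 10 elements
|A| = 10

10


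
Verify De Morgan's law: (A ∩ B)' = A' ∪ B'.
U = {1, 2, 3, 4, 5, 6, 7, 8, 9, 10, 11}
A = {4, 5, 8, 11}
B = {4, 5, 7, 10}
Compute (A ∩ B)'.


U = {1, 2, 3, 4, 5, 6, 7, 8, 9, 10, 11}
A = {4, 5, 8, 11}, B = {4, 5, 7, 10}
A ∩ B = {4, 5}
(A ∩ B)' = U \ (A ∩ B) = {1, 2, 3, 6, 7, 8, 9, 10, 11}
Verification via A' ∪ B': A' = {1, 2, 3, 6, 7, 9, 10}, B' = {1, 2, 3, 6, 8, 9, 11}
A' ∪ B' = {1, 2, 3, 6, 7, 8, 9, 10, 11} ✓

{1, 2, 3, 6, 7, 8, 9, 10, 11}


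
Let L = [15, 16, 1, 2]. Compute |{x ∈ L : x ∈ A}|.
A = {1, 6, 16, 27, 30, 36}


Set A = {1, 6, 16, 27, 30, 36}
Candidates: [15, 16, 1, 2]
Check each candidate:
15 ∉ A, 16 ∈ A, 1 ∈ A, 2 ∉ A
Count of candidates in A: 2

2


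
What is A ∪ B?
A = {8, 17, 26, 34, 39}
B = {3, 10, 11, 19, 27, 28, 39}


Set A = {8, 17, 26, 34, 39}
Set B = {3, 10, 11, 19, 27, 28, 39}
A ∪ B includes all elements in either set.
Elements from A: {8, 17, 26, 34, 39}
Elements from B not already included: {3, 10, 11, 19, 27, 28}
A ∪ B = {3, 8, 10, 11, 17, 19, 26, 27, 28, 34, 39}

{3, 8, 10, 11, 17, 19, 26, 27, 28, 34, 39}


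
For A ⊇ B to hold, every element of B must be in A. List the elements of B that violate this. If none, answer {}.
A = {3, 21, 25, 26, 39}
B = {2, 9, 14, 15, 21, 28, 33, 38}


Set A = {3, 21, 25, 26, 39}
Set B = {2, 9, 14, 15, 21, 28, 33, 38}
Check each element of B against A:
2 ∉ A (include), 9 ∉ A (include), 14 ∉ A (include), 15 ∉ A (include), 21 ∈ A, 28 ∉ A (include), 33 ∉ A (include), 38 ∉ A (include)
Elements of B not in A: {2, 9, 14, 15, 28, 33, 38}

{2, 9, 14, 15, 28, 33, 38}
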